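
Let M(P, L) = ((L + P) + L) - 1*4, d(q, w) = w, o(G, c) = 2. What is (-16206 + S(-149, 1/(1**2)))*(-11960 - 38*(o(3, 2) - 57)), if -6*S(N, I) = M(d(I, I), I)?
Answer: 159951575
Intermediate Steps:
M(P, L) = -4 + P + 2*L (M(P, L) = (P + 2*L) - 4 = -4 + P + 2*L)
S(N, I) = 2/3 - I/2 (S(N, I) = -(-4 + I + 2*I)/6 = -(-4 + 3*I)/6 = 2/3 - I/2)
(-16206 + S(-149, 1/(1**2)))*(-11960 - 38*(o(3, 2) - 57)) = (-16206 + (2/3 - 1/(2*(1**2))))*(-11960 - 38*(2 - 57)) = (-16206 + (2/3 - 1/2/1))*(-11960 - 38*(-55)) = (-16206 + (2/3 - 1/2*1))*(-11960 + 2090) = (-16206 + (2/3 - 1/2))*(-9870) = (-16206 + 1/6)*(-9870) = -97235/6*(-9870) = 159951575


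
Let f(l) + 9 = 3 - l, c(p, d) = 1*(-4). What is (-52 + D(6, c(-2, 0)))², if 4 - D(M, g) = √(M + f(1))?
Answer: (48 + I)² ≈ 2303.0 + 96.0*I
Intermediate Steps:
c(p, d) = -4
f(l) = -6 - l (f(l) = -9 + (3 - l) = -6 - l)
D(M, g) = 4 - √(-7 + M) (D(M, g) = 4 - √(M + (-6 - 1*1)) = 4 - √(M + (-6 - 1)) = 4 - √(M - 7) = 4 - √(-7 + M))
(-52 + D(6, c(-2, 0)))² = (-52 + (4 - √(-7 + 6)))² = (-52 + (4 - √(-1)))² = (-52 + (4 - I))² = (-48 - I)²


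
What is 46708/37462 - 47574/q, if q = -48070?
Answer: 1006867687/450199585 ≈ 2.2365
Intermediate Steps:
46708/37462 - 47574/q = 46708/37462 - 47574/(-48070) = 46708*(1/37462) - 47574*(-1/48070) = 23354/18731 + 23787/24035 = 1006867687/450199585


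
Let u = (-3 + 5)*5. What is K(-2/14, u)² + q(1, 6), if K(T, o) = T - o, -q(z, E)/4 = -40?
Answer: 12881/49 ≈ 262.88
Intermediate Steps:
u = 10 (u = 2*5 = 10)
q(z, E) = 160 (q(z, E) = -4*(-40) = 160)
K(-2/14, u)² + q(1, 6) = (-2/14 - 1*10)² + 160 = (-2*1/14 - 10)² + 160 = (-⅐ - 10)² + 160 = (-71/7)² + 160 = 5041/49 + 160 = 12881/49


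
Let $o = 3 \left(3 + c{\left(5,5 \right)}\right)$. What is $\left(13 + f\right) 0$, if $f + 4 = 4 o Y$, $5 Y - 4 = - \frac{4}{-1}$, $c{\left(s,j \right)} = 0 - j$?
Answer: $0$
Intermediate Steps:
$c{\left(s,j \right)} = - j$
$o = -6$ ($o = 3 \left(3 - 5\right) = 3 \left(-2\right) = -6$)
$Y = \frac{8}{5}$ ($Y = \frac{4}{5} + \frac{\left(-4\right) \frac{1}{-1}}{5} = \frac{4}{5} + \frac{\left(-4\right) \left(-1\right)}{5} = \frac{4}{5} + \frac{1}{5} \cdot 4 = \frac{4}{5} + \frac{4}{5} = \frac{8}{5} \approx 1.6$)
$f = - \frac{212}{5}$ ($f = -4 + 4 \left(-6\right) \frac{8}{5} = -4 - \frac{192}{5} = - \frac{212}{5} \approx -42.4$)
$\left(13 + f\right) 0 = \left(13 - \frac{212}{5}\right) 0 = \left(- \frac{147}{5}\right) 0 = 0$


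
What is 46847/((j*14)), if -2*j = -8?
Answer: 46847/56 ≈ 836.55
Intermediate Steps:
j = 4 (j = -½*(-8) = 4)
46847/((j*14)) = 46847/((4*14)) = 46847/56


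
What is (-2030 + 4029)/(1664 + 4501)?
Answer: 1999/6165 ≈ 0.32425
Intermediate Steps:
(-2030 + 4029)/(1664 + 4501) = 1999/6165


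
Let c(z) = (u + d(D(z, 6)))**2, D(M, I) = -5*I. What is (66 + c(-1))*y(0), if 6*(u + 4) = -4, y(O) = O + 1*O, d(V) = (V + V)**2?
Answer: 0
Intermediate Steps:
d(V) = 4*V**2 (d(V) = (2*V)**2 = 4*V**2)
y(O) = 2*O (y(O) = O + O = 2*O)
u = -14/3 (u = -4 + (1/6)*(-4) = -4 - 2/3 = -14/3 ≈ -4.6667)
c(z) = 116337796/9 (c(z) = (-14/3 + 4*(-5*6)**2)**2 = (-14/3 + 4*(-30)**2)**2 = (-14/3 + 4*900)**2 = (-14/3 + 3600)**2 = (10786/3)**2 = 116337796/9)
(66 + c(-1))*y(0) = (66 + 116337796/9)*(2*0) = (116338390/9)*0 = 0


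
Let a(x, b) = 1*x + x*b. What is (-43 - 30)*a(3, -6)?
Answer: 1095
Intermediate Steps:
a(x, b) = x + b*x
(-43 - 30)*a(3, -6) = (-43 - 30)*(3*(1 - 6)) = -219*(-5) = -73*(-15) = 1095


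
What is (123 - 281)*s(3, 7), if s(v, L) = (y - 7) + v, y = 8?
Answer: -632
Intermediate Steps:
s(v, L) = 1 + v (s(v, L) = (8 - 7) + v = 1 + v)
(123 - 281)*s(3, 7) = (123 - 281)*(1 + 3) = -158*4 = -632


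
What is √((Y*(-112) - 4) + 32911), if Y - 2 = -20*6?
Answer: √46123 ≈ 214.76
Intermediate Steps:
Y = -118 (Y = 2 - 20*6 = 2 - 120 = -118)
√((Y*(-112) - 4) + 32911) = √((-118*(-112) - 4) + 32911) = √((13216 - 4) + 32911) = √(13212 + 32911) = √46123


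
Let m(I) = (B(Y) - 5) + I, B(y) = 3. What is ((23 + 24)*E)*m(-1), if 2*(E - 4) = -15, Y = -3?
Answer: 987/2 ≈ 493.50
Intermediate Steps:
E = -7/2 (E = 4 + (1/2)*(-15) = 4 - 15/2 = -7/2 ≈ -3.5000)
m(I) = -2 + I (m(I) = (3 - 5) + I = -2 + I)
((23 + 24)*E)*m(-1) = ((23 + 24)*(-7/2))*(-2 - 1) = (47*(-7/2))*(-3) = -329/2*(-3) = 987/2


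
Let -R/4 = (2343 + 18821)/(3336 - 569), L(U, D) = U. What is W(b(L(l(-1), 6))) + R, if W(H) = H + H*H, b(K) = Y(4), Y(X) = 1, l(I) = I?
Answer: -79122/2767 ≈ -28.595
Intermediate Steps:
b(K) = 1
W(H) = H + H**2
R = -84656/2767 (R = -4*(2343 + 18821)/(3336 - 569) = -84656/2767 ≈ -30.595)
W(b(L(l(-1), 6))) + R = 1*(1 + 1) - 84656/2767 = 1*2 - 84656/2767 = 2 - 84656/2767 = -79122/2767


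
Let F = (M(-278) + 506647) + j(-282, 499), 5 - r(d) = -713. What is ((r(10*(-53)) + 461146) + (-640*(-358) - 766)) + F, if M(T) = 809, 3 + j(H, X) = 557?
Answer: 1198228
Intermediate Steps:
j(H, X) = 554 (j(H, X) = -3 + 557 = 554)
r(d) = 718 (r(d) = 5 - 1*(-713) = 5 + 713 = 718)
F = 508010 (F = (809 + 506647) + 554 = 507456 + 554 = 508010)
((r(10*(-53)) + 461146) + (-640*(-358) - 766)) + F = ((718 + 461146) + (-640*(-358) - 766)) + 508010 = (461864 + (229120 - 766)) + 508010 = (461864 + 228354) + 508010 = 690218 + 508010 = 1198228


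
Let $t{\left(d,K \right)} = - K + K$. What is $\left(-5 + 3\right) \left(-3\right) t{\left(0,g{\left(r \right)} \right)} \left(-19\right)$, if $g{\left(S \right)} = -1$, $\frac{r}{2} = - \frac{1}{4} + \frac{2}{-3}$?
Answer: $0$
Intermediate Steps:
$r = - \frac{11}{6}$ ($r = 2 \left(- \frac{1}{4} + \frac{2}{-3}\right) = 2 \left(\left(-1\right) \frac{1}{4} + 2 \left(- \frac{1}{3}\right)\right) = 2 \left(- \frac{1}{4} - \frac{2}{3}\right) = 2 \left(- \frac{11}{12}\right) = - \frac{11}{6} \approx -1.8333$)
$t{\left(d,K \right)} = 0$
$\left(-5 + 3\right) \left(-3\right) t{\left(0,g{\left(r \right)} \right)} \left(-19\right) = \left(-5 + 3\right) \left(-3\right) 0 \left(-19\right) = \left(-2\right) \left(-3\right) 0 \left(-19\right) = 6 \cdot 0 \left(-19\right) = 0 \left(-19\right) = 0$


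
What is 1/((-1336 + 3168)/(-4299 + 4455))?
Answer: 39/458 ≈ 0.085153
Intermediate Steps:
1/((-1336 + 3168)/(-4299 + 4455)) = 1/(1832/156) = 1/(1832*(1/156)) = 1/(458/39) = 39/458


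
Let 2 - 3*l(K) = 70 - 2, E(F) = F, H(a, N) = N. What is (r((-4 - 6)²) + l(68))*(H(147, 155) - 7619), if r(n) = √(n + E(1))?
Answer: 164208 - 7464*√101 ≈ 89196.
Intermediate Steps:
r(n) = √(1 + n) (r(n) = √(n + 1) = √(1 + n))
l(K) = -22 (l(K) = ⅔ - (70 - 2)/3 = ⅔ - ⅓*68 = ⅔ - 68/3 = -22)
(r((-4 - 6)²) + l(68))*(H(147, 155) - 7619) = (√(1 + (-4 - 6)²) - 22)*(155 - 7619) = (√(1 + (-10)²) - 22)*(-7464) = (√(1 + 100) - 22)*(-7464) = (√101 - 22)*(-7464) = (-22 + √101)*(-7464) = 164208 - 7464*√101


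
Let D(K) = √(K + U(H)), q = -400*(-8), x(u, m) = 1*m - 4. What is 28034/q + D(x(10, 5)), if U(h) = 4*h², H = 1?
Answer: 14017/1600 + √5 ≈ 10.997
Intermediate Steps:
x(u, m) = -4 + m (x(u, m) = m - 4 = -4 + m)
q = 3200
D(K) = √(4 + K) (D(K) = √(K + 4*1²) = √(K + 4*1) = √(K + 4) = √(4 + K))
28034/q + D(x(10, 5)) = 28034/3200 + √(4 + (-4 + 5)) = 28034*(1/3200) + √(4 + 1) = 14017/1600 + √5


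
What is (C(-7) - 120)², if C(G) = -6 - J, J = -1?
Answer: 15625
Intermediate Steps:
C(G) = -5 (C(G) = -6 - 1*(-1) = -6 + 1 = -5)
(C(-7) - 120)² = (-5 - 120)² = (-125)² = 15625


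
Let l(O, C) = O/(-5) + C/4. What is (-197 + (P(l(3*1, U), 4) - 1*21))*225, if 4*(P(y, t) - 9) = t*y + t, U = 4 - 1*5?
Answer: -187965/4 ≈ -46991.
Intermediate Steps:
U = -1 (U = 4 - 5 = -1)
l(O, C) = -O/5 + C/4 (l(O, C) = O*(-⅕) + C*(¼) = -O/5 + C/4)
P(y, t) = 9 + t/4 + t*y/4 (P(y, t) = 9 + (t*y + t)/4 = 9 + (t + t*y)/4 = 9 + (t/4 + t*y/4) = 9 + t/4 + t*y/4)
(-197 + (P(l(3*1, U), 4) - 1*21))*225 = (-197 + ((9 + (¼)*4 + (¼)*4*(-3/5 + (¼)*(-1))) - 1*21))*225 = (-197 + ((9 + 1 + (¼)*4*(-⅕*3 - ¼)) - 21))*225 = (-197 + ((9 + 1 + (¼)*4*(-⅗ - ¼)) - 21))*225 = (-197 + ((9 + 1 + (¼)*4*(-17/20)) - 21))*225 = (-197 + ((9 + 1 - 17/20) - 21))*225 = (-197 + (183/20 - 21))*225 = (-197 - 237/20)*225 = -4177/20*225 = -187965/4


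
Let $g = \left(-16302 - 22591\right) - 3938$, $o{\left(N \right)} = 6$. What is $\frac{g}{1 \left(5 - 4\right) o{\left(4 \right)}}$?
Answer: $- \frac{14277}{2} \approx -7138.5$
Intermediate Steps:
$g = -42831$ ($g = -38893 - 3938 = -42831$)
$\frac{g}{1 \left(5 - 4\right) o{\left(4 \right)}} = - \frac{42831}{1 \left(5 - 4\right) 6} = - \frac{42831}{1 \cdot 1 \cdot 6} = - \frac{42831}{1 \cdot 6} = - \frac{42831}{6} = \left(-42831\right) \frac{1}{6} = - \frac{14277}{2}$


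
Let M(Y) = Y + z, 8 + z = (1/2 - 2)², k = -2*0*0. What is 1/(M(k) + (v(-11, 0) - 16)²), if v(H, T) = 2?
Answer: 4/761 ≈ 0.0052562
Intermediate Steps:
k = 0 (k = 0*0 = 0)
z = -23/4 (z = -8 + (1/2 - 2)² = -8 + (½ - 2)² = -8 + (-3/2)² = -8 + 9/4 = -23/4 ≈ -5.7500)
M(Y) = -23/4 + Y (M(Y) = Y - 23/4 = -23/4 + Y)
1/(M(k) + (v(-11, 0) - 16)²) = 1/((-23/4 + 0) + (2 - 16)²) = 1/(-23/4 + (-14)²) = 1/(-23/4 + 196) = 1/(761/4) = 4/761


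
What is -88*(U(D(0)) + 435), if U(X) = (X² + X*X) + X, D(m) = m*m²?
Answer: -38280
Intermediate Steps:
D(m) = m³
U(X) = X + 2*X² (U(X) = (X² + X²) + X = 2*X² + X = X + 2*X²)
-88*(U(D(0)) + 435) = -88*(0³*(1 + 2*0³) + 435) = -88*(0*(1 + 2*0) + 435) = -88*(0*(1 + 0) + 435) = -88*(0*1 + 435) = -88*(0 + 435) = -88*435 = -38280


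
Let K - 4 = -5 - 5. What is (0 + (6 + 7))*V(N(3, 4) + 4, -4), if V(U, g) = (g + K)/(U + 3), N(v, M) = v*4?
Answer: -130/19 ≈ -6.8421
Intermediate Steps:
N(v, M) = 4*v
K = -6 (K = 4 + (-5 - 5) = 4 - 10 = -6)
V(U, g) = (-6 + g)/(3 + U) (V(U, g) = (g - 6)/(U + 3) = (-6 + g)/(3 + U))
(0 + (6 + 7))*V(N(3, 4) + 4, -4) = (0 + (6 + 7))*((-6 - 4)/(3 + (4*3 + 4))) = (0 + 13)*(-10/(3 + (12 + 4))) = 13*(-10/(3 + 16)) = 13*(-10/19) = -130/19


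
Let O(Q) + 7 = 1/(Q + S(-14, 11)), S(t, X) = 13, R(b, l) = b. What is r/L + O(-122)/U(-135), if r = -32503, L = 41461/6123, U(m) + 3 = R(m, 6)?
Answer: -1496782512647/311828181 ≈ -4800.0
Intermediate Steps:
U(m) = -3 + m
L = 41461/6123 (L = 41461*(1/6123) = 41461/6123 ≈ 6.7714)
O(Q) = -7 + 1/(13 + Q) (O(Q) = -7 + 1/(Q + 13) = -7 + 1/(13 + Q))
r/L + O(-122)/U(-135) = -32503/41461/6123 + ((-90 - 7*(-122))/(13 - 122))/(-3 - 135) = -32503*6123/41461 + ((-90 + 854)/(-109))/(-138) = -199015869/41461 - 1/109*764*(-1/138) = -199015869/41461 - 764/109*(-1/138) = -199015869/41461 + 382/7521 = -1496782512647/311828181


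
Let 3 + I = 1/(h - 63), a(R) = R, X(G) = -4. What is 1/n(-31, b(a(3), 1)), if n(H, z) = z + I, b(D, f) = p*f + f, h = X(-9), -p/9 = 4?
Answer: -67/2547 ≈ -0.026305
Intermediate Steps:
p = -36 (p = -9*4 = -36)
h = -4
I = -202/67 (I = -3 + 1/(-4 - 63) = -3 + 1/(-67) = -3 - 1/67 = -202/67 ≈ -3.0149)
b(D, f) = -35*f (b(D, f) = -36*f + f = -35*f)
n(H, z) = -202/67 + z (n(H, z) = z - 202/67 = -202/67 + z)
1/n(-31, b(a(3), 1)) = 1/(-202/67 - 35*1) = 1/(-202/67 - 35) = 1/(-2547/67) = -67/2547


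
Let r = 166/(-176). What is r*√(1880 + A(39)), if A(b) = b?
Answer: -83*√1919/88 ≈ -41.317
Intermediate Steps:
r = -83/88 (r = 166*(-1/176) = -83/88 ≈ -0.94318)
r*√(1880 + A(39)) = -83*√(1880 + 39)/88 = -83*√1919/88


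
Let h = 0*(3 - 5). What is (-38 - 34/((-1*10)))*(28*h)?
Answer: 0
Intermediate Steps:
h = 0 (h = 0*(-2) = 0)
(-38 - 34/((-1*10)))*(28*h) = (-38 - 34/((-1*10)))*(28*0) = (-38 - 34/(-10))*0 = (-38 - 34*(-⅒))*0 = (-38 + 17/5)*0 = -173/5*0 = 0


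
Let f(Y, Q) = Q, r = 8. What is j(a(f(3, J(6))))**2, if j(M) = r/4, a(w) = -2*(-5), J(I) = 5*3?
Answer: 4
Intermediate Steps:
J(I) = 15
a(w) = 10
j(M) = 2 (j(M) = 8/4 = 8*(1/4) = 2)
j(a(f(3, J(6))))**2 = 2**2 = 4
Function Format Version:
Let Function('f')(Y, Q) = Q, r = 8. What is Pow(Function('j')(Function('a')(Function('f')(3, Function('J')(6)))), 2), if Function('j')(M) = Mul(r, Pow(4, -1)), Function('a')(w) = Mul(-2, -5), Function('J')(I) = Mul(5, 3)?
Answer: 4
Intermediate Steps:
Function('J')(I) = 15
Function('a')(w) = 10
Function('j')(M) = 2 (Function('j')(M) = Mul(8, Pow(4, -1)) = Mul(8, Rational(1, 4)) = 2)
Pow(Function('j')(Function('a')(Function('f')(3, Function('J')(6)))), 2) = Pow(2, 2) = 4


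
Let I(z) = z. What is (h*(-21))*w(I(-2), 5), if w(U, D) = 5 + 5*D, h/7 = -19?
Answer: 83790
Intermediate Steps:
h = -133 (h = 7*(-19) = -133)
(h*(-21))*w(I(-2), 5) = (-133*(-21))*(5 + 5*5) = 2793*(5 + 25) = 2793*30 = 83790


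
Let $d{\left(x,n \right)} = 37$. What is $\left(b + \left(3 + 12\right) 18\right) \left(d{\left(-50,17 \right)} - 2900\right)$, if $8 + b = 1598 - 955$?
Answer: $-2591015$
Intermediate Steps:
$b = 635$ ($b = -8 + \left(1598 - 955\right) = -8 + 643 = 635$)
$\left(b + \left(3 + 12\right) 18\right) \left(d{\left(-50,17 \right)} - 2900\right) = \left(635 + \left(3 + 12\right) 18\right) \left(37 - 2900\right) = \left(635 + 15 \cdot 18\right) \left(-2863\right) = \left(635 + 270\right) \left(-2863\right) = 905 \left(-2863\right) = -2591015$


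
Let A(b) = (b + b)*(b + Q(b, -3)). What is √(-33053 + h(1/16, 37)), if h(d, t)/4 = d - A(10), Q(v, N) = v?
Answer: I*√138611/2 ≈ 186.15*I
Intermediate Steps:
A(b) = 4*b² (A(b) = (b + b)*(b + b) = (2*b)*(2*b) = 4*b²)
h(d, t) = -1600 + 4*d (h(d, t) = 4*(d - 4*10²) = 4*(d - 4*100) = 4*(d - 1*400) = 4*(d - 400) = 4*(-400 + d) = -1600 + 4*d)
√(-33053 + h(1/16, 37)) = √(-33053 + (-1600 + 4/16)) = √(-33053 + (-1600 + 4*(1/16))) = √(-33053 + (-1600 + ¼)) = √(-33053 - 6399/4) = √(-138611/4) = I*√138611/2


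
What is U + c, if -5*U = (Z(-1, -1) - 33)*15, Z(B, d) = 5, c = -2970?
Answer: -2886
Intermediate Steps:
U = 84 (U = -(5 - 33)*15/5 = -(-28)*15/5 = -1/5*(-420) = 84)
U + c = 84 - 2970 = -2886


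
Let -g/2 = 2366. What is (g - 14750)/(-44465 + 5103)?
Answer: 9741/19681 ≈ 0.49494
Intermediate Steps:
g = -4732 (g = -2*2366 = -4732)
(g - 14750)/(-44465 + 5103) = (-4732 - 14750)/(-44465 + 5103) = -19482/(-39362) = -19482*(-1/39362) = 9741/19681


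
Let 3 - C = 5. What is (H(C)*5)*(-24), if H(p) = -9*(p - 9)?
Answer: -11880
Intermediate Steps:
C = -2 (C = 3 - 1*5 = 3 - 5 = -2)
H(p) = 81 - 9*p (H(p) = -9*(-9 + p) = 81 - 9*p)
(H(C)*5)*(-24) = ((81 - 9*(-2))*5)*(-24) = ((81 + 18)*5)*(-24) = (99*5)*(-24) = 495*(-24) = -11880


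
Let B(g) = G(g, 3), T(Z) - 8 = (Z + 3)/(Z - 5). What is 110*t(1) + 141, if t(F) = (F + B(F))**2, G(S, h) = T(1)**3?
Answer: 13017101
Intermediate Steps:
T(Z) = 8 + (3 + Z)/(-5 + Z) (T(Z) = 8 + (Z + 3)/(Z - 5) = 8 + (3 + Z)/(-5 + Z))
G(S, h) = 343 (G(S, h) = ((-37 + 9*1)/(-5 + 1))**3 = ((-37 + 9)/(-4))**3 = (-1/4*(-28))**3 = 7**3 = 343)
B(g) = 343
t(F) = (343 + F)**2 (t(F) = (F + 343)**2 = (343 + F)**2)
110*t(1) + 141 = 110*(343 + 1)**2 + 141 = 110*344**2 + 141 = 110*118336 + 141 = 13016960 + 141 = 13017101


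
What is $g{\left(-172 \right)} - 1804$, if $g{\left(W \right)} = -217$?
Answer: $-2021$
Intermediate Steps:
$g{\left(-172 \right)} - 1804 = -217 - 1804 = -2021$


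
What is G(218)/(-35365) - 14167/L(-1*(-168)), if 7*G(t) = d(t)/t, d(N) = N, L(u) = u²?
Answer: -501019987/998141760 ≈ -0.50195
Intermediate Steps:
G(t) = ⅐ (G(t) = (t/t)/7 = (⅐)*1 = ⅐)
G(218)/(-35365) - 14167/L(-1*(-168)) = (⅐)/(-35365) - 14167/((-1*(-168))²) = (⅐)*(-1/35365) - 14167/(168²) = -1/247555 - 14167/28224 = -501019987/998141760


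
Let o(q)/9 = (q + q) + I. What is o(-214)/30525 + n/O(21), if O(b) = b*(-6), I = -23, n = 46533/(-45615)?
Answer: -44259883/354428550 ≈ -0.12488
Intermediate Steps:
n = -15511/15205 (n = 46533*(-1/45615) = -15511/15205 ≈ -1.0201)
O(b) = -6*b
o(q) = -207 + 18*q (o(q) = 9*((q + q) - 23) = 9*(2*q - 23) = 9*(-23 + 2*q) = -207 + 18*q)
o(-214)/30525 + n/O(21) = (-207 + 18*(-214))/30525 - 15511/(15205*((-6*21))) = (-207 - 3852)*(1/30525) - 15511/15205/(-126) = -4059*1/30525 - 15511/15205*(-1/126) = -123/925 + 15511/1915830 = -44259883/354428550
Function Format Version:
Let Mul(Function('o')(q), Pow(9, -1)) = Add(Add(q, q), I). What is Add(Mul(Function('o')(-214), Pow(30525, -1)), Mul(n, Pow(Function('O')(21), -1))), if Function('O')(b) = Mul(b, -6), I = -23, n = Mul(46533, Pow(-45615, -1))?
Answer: Rational(-44259883, 354428550) ≈ -0.12488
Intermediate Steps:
n = Rational(-15511, 15205) (n = Mul(46533, Rational(-1, 45615)) = Rational(-15511, 15205) ≈ -1.0201)
Function('O')(b) = Mul(-6, b)
Function('o')(q) = Add(-207, Mul(18, q)) (Function('o')(q) = Mul(9, Add(Add(q, q), -23)) = Mul(9, Add(Mul(2, q), -23)) = Mul(9, Add(-23, Mul(2, q))) = Add(-207, Mul(18, q)))
Add(Mul(Function('o')(-214), Pow(30525, -1)), Mul(n, Pow(Function('O')(21), -1))) = Add(Mul(Add(-207, Mul(18, -214)), Pow(30525, -1)), Mul(Rational(-15511, 15205), Pow(Mul(-6, 21), -1))) = Add(Mul(Add(-207, -3852), Rational(1, 30525)), Mul(Rational(-15511, 15205), Pow(-126, -1))) = Add(Mul(-4059, Rational(1, 30525)), Mul(Rational(-15511, 15205), Rational(-1, 126))) = Add(Rational(-123, 925), Rational(15511, 1915830)) = Rational(-44259883, 354428550)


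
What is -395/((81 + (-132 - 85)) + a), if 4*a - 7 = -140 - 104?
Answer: 1580/781 ≈ 2.0230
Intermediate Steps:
a = -237/4 (a = 7/4 + (-140 - 104)/4 = 7/4 + (1/4)*(-244) = 7/4 - 61 = -237/4 ≈ -59.250)
-395/((81 + (-132 - 85)) + a) = -395/((81 + (-132 - 85)) - 237/4) = -395/((81 - 217) - 237/4) = -395/(-136 - 237/4) = -395/(-781/4) = -395*(-4/781) = 1580/781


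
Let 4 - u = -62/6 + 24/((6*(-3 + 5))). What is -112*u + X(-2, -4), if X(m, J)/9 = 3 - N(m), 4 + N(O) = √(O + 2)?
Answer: -3955/3 ≈ -1318.3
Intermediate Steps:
N(O) = -4 + √(2 + O) (N(O) = -4 + √(O + 2) = -4 + √(2 + O))
X(m, J) = 63 - 9*√(2 + m) (X(m, J) = 9*(3 - (-4 + √(2 + m))) = 9*(3 + (4 - √(2 + m))) = 9*(7 - √(2 + m)) = 63 - 9*√(2 + m))
u = 37/3 (u = 4 - (-62/6 + 24/((6*(-3 + 5)))) = 4 - (-62*⅙ + 24/((6*2))) = 4 - (-31/3 + 24/12) = 4 - (-31/3 + 24*(1/12)) = 4 - (-31/3 + 2) = 4 - 1*(-25/3) = 4 + 25/3 = 37/3 ≈ 12.333)
-112*u + X(-2, -4) = -112*37/3 + (63 - 9*√(2 - 2)) = -4144/3 + (63 - 9*√0) = -4144/3 + (63 - 9*0) = -4144/3 + (63 + 0) = -4144/3 + 63 = -3955/3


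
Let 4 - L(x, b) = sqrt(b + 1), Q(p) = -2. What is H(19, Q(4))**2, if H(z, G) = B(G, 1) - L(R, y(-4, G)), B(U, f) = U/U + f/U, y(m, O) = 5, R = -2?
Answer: 73/4 - 7*sqrt(6) ≈ 1.1036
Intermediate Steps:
L(x, b) = 4 - sqrt(1 + b) (L(x, b) = 4 - sqrt(b + 1) = 4 - sqrt(1 + b))
B(U, f) = 1 + f/U
H(z, G) = -4 + sqrt(6) + (1 + G)/G (H(z, G) = (G + 1)/G - (4 - sqrt(1 + 5)) = (1 + G)/G - (4 - sqrt(6)) = (1 + G)/G + (-4 + sqrt(6)) = -4 + sqrt(6) + (1 + G)/G)
H(19, Q(4))**2 = (-3 + sqrt(6) + 1/(-2))**2 = (-3 + sqrt(6) - 1/2)**2 = (-7/2 + sqrt(6))**2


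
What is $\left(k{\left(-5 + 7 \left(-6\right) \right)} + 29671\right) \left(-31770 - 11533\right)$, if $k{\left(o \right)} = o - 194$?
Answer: $-1274407290$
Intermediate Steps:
$k{\left(o \right)} = -194 + o$
$\left(k{\left(-5 + 7 \left(-6\right) \right)} + 29671\right) \left(-31770 - 11533\right) = \left(\left(-194 + \left(-5 + 7 \left(-6\right)\right)\right) + 29671\right) \left(-31770 - 11533\right) = \left(\left(-194 - 47\right) + 29671\right) \left(-43303\right) = \left(-241 + 29671\right) \left(-43303\right) = 29430 \left(-43303\right) = -1274407290$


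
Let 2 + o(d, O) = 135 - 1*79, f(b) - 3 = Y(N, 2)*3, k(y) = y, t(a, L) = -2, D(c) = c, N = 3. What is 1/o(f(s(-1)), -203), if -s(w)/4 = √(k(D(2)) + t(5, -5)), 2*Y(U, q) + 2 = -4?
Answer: 1/54 ≈ 0.018519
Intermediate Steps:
Y(U, q) = -3 (Y(U, q) = -1 + (½)*(-4) = -1 - 2 = -3)
s(w) = 0 (s(w) = -4*√(2 - 2) = -4*√0 = -4*0 = 0)
f(b) = -6 (f(b) = 3 - 3*3 = 3 - 9 = -6)
o(d, O) = 54 (o(d, O) = -2 + (135 - 1*79) = -2 + (135 - 79) = -2 + 56 = 54)
1/o(f(s(-1)), -203) = 1/54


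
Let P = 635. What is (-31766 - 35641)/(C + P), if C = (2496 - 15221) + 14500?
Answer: -67407/2410 ≈ -27.970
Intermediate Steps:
C = 1775 (C = -12725 + 14500 = 1775)
(-31766 - 35641)/(C + P) = (-31766 - 35641)/(1775 + 635) = -67407/2410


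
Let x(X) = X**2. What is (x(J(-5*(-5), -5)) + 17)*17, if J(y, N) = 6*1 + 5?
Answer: 2346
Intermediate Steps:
J(y, N) = 11 (J(y, N) = 6 + 5 = 11)
(x(J(-5*(-5), -5)) + 17)*17 = (11**2 + 17)*17 = (121 + 17)*17 = 138*17 = 2346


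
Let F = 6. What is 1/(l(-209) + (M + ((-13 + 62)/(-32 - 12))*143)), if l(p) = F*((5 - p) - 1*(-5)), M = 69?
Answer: 4/4895 ≈ 0.00081716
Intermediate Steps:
l(p) = 60 - 6*p (l(p) = 6*((5 - p) - 1*(-5)) = 6*((5 - p) + 5) = 6*(10 - p) = 60 - 6*p)
1/(l(-209) + (M + ((-13 + 62)/(-32 - 12))*143)) = 1/((60 - 6*(-209)) + (69 + ((-13 + 62)/(-32 - 12))*143)) = 1/((60 + 1254) + (69 + (49/(-44))*143)) = 1/(1314 + (69 + (49*(-1/44))*143)) = 1/(1314 + (69 - 49/44*143)) = 1/(1314 + (69 - 637/4)) = 1/(1314 - 361/4) = 1/(4895/4) = 4/4895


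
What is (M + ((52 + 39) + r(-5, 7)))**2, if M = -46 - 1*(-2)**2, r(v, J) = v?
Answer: 1296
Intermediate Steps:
M = -50 (M = -46 - 1*4 = -46 - 4 = -50)
(M + ((52 + 39) + r(-5, 7)))**2 = (-50 + ((52 + 39) - 5))**2 = (-50 + (91 - 5))**2 = (-50 + 86)**2 = 36**2 = 1296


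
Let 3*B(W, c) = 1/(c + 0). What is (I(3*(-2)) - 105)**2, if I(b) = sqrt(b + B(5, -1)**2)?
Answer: (315 - I*sqrt(53))**2/9 ≈ 11019.0 - 509.61*I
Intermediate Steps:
B(W, c) = 1/(3*c) (B(W, c) = 1/(3*(c + 0)) = 1/(3*c))
I(b) = sqrt(1/9 + b) (I(b) = sqrt(b + ((1/3)/(-1))**2) = sqrt(b + ((1/3)*(-1))**2) = sqrt(b + (-1/3)**2) = sqrt(b + 1/9) = sqrt(1/9 + b))
(I(3*(-2)) - 105)**2 = (sqrt(1 + 9*(3*(-2)))/3 - 105)**2 = (sqrt(1 + 9*(-6))/3 - 105)**2 = (sqrt(1 - 54)/3 - 105)**2 = (sqrt(-53)/3 - 105)**2 = ((I*sqrt(53))/3 - 105)**2 = (I*sqrt(53)/3 - 105)**2 = (-105 + I*sqrt(53)/3)**2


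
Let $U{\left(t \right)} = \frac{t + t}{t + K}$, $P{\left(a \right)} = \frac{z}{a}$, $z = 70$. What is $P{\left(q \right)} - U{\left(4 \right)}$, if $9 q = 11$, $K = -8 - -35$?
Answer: $\frac{19442}{341} \approx 57.015$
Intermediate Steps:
$K = 27$ ($K = -8 + 35 = 27$)
$q = \frac{11}{9}$ ($q = \frac{1}{9} \cdot 11 = \frac{11}{9} \approx 1.2222$)
$P{\left(a \right)} = \frac{70}{a}$
$U{\left(t \right)} = \frac{2 t}{27 + t}$ ($U{\left(t \right)} = \frac{t + t}{t + 27} = \frac{2 t}{27 + t}$)
$P{\left(q \right)} - U{\left(4 \right)} = \frac{70}{\frac{11}{9}} - 2 \cdot 4 \frac{1}{27 + 4} = 70 \cdot \frac{9}{11} - 2 \cdot 4 \cdot \frac{1}{31} = \frac{630}{11} - 2 \cdot 4 \cdot \frac{1}{31} = \frac{630}{11} - \frac{8}{31} = \frac{19442}{341}$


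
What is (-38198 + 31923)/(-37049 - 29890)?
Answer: 6275/66939 ≈ 0.093742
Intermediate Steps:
(-38198 + 31923)/(-37049 - 29890) = -6275/(-66939) = -6275*(-1/66939) = 6275/66939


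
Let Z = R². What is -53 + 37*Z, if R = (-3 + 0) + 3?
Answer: -53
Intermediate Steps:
R = 0 (R = -3 + 3 = 0)
Z = 0 (Z = 0² = 0)
-53 + 37*Z = -53 + 37*0 = -53 + 0 = -53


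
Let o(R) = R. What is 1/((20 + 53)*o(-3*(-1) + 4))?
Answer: 1/511 ≈ 0.0019569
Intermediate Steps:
1/((20 + 53)*o(-3*(-1) + 4)) = 1/((20 + 53)*(-3*(-1) + 4)) = 1/(73*(3 + 4)) = 1/(73*7) = 1/511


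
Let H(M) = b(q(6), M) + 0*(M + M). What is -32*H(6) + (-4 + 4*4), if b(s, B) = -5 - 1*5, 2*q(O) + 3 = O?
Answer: 332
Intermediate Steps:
q(O) = -3/2 + O/2
b(s, B) = -10 (b(s, B) = -5 - 5 = -10)
H(M) = -10 (H(M) = -10 + 0*(M + M) = -10 + 0*(2*M) = -10 + 0 = -10)
-32*H(6) + (-4 + 4*4) = -32*(-10) + (-4 + 4*4) = 320 + (-4 + 16) = 320 + 12 = 332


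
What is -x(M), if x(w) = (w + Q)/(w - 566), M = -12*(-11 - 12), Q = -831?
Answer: -111/58 ≈ -1.9138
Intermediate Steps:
M = 276 (M = -12*(-23) = 276)
x(w) = (-831 + w)/(-566 + w) (x(w) = (w - 831)/(w - 566) = (-831 + w)/(-566 + w))
-x(M) = -(-831 + 276)/(-566 + 276) = -(-555)/(-290) = -(-1)*(-555)/290 = -1*111/58 = -111/58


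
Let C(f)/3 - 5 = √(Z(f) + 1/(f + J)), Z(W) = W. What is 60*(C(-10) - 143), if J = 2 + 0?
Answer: -7680 + 405*I*√2 ≈ -7680.0 + 572.76*I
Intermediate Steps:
J = 2
C(f) = 15 + 3*√(f + 1/(2 + f)) (C(f) = 15 + 3*√(f + 1/(f + 2)) = 15 + 3*√(f + 1/(2 + f)))
60*(C(-10) - 143) = 60*((15 + 3*√((1 - 10*(2 - 10))/(2 - 10))) - 143) = 60*((15 + 3*√((1 - 10*(-8))/(-8))) - 143) = 60*((15 + 3*√(-(1 + 80)/8)) - 143) = 60*((15 + 3*√(-⅛*81)) - 143) = 60*((15 + 3*√(-81/8)) - 143) = 60*((15 + 3*(9*I*√2/4)) - 143) = 60*((15 + 27*I*√2/4) - 143) = 60*(-128 + 27*I*√2/4) = -7680 + 405*I*√2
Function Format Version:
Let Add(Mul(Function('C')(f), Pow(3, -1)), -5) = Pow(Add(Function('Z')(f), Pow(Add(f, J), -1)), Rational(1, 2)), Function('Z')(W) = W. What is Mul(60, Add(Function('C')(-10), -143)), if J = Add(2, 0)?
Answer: Add(-7680, Mul(405, I, Pow(2, Rational(1, 2)))) ≈ Add(-7680.0, Mul(572.76, I))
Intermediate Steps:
J = 2
Function('C')(f) = Add(15, Mul(3, Pow(Add(f, Pow(Add(2, f), -1)), Rational(1, 2)))) (Function('C')(f) = Add(15, Mul(3, Pow(Add(f, Pow(Add(f, 2), -1)), Rational(1, 2)))) = Add(15, Mul(3, Pow(Add(f, Pow(Add(2, f), -1)), Rational(1, 2)))))
Mul(60, Add(Function('C')(-10), -143)) = Mul(60, Add(Add(15, Mul(3, Pow(Mul(Pow(Add(2, -10), -1), Add(1, Mul(-10, Add(2, -10)))), Rational(1, 2)))), -143)) = Mul(60, Add(Add(15, Mul(3, Pow(Mul(Pow(-8, -1), Add(1, Mul(-10, -8))), Rational(1, 2)))), -143)) = Mul(60, Add(Add(15, Mul(3, Pow(Mul(Rational(-1, 8), Add(1, 80)), Rational(1, 2)))), -143)) = Mul(60, Add(Add(15, Mul(3, Pow(Mul(Rational(-1, 8), 81), Rational(1, 2)))), -143)) = Mul(60, Add(Add(15, Mul(3, Pow(Rational(-81, 8), Rational(1, 2)))), -143)) = Mul(60, Add(Add(15, Mul(3, Mul(Rational(9, 4), I, Pow(2, Rational(1, 2))))), -143)) = Mul(60, Add(Add(15, Mul(Rational(27, 4), I, Pow(2, Rational(1, 2)))), -143)) = Mul(60, Add(-128, Mul(Rational(27, 4), I, Pow(2, Rational(1, 2))))) = Add(-7680, Mul(405, I, Pow(2, Rational(1, 2))))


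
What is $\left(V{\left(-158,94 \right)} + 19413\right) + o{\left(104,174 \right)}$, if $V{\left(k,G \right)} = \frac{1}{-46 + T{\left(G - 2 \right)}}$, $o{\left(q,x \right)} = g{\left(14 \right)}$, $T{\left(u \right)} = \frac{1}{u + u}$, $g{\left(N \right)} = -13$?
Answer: $\frac{164182016}{8463} \approx 19400.0$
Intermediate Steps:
$T{\left(u \right)} = \frac{1}{2 u}$
$o{\left(q,x \right)} = -13$
$V{\left(k,G \right)} = \frac{1}{-46 + \frac{1}{2 \left(-2 + G\right)}}$ ($V{\left(k,G \right)} = \frac{1}{-46 + \frac{1}{2 \left(G - 2\right)}} = \frac{1}{-46 + \frac{1}{2 \left(-2 + G\right)}}$)
$\left(V{\left(-158,94 \right)} + 19413\right) + o{\left(104,174 \right)} = \left(\frac{2 \left(2 - 94\right)}{-185 + 92 \cdot 94} + 19413\right) - 13 = \left(\frac{2 \left(2 - 94\right)}{-185 + 8648} + 19413\right) - 13 = \left(2 \cdot \frac{1}{8463} \left(-92\right) + 19413\right) - 13 = \left(- \frac{184}{8463} + 19413\right) - 13 = \frac{164292035}{8463} - 13 = \frac{164182016}{8463}$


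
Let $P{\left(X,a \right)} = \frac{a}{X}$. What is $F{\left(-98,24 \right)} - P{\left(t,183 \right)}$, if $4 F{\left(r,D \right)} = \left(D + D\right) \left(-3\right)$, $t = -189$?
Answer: $- \frac{2207}{63} \approx -35.032$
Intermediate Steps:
$F{\left(r,D \right)} = - \frac{3 D}{2}$ ($F{\left(r,D \right)} = \frac{\left(D + D\right) \left(-3\right)}{4} = \frac{2 D \left(-3\right)}{4} = \frac{\left(-6\right) D}{4} = - \frac{3 D}{2}$)
$F{\left(-98,24 \right)} - P{\left(t,183 \right)} = \left(- \frac{3}{2}\right) 24 - \frac{183}{-189} = -36 - 183 \left(- \frac{1}{189}\right) = -36 - - \frac{61}{63} = -36 + \frac{61}{63} = - \frac{2207}{63}$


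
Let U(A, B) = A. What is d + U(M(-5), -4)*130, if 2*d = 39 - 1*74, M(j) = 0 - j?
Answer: 1265/2 ≈ 632.50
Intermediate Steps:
M(j) = -j
d = -35/2 (d = (39 - 1*74)/2 = (39 - 74)/2 = (½)*(-35) = -35/2 ≈ -17.500)
d + U(M(-5), -4)*130 = -35/2 - 1*(-5)*130 = -35/2 + 5*130 = -35/2 + 650 = 1265/2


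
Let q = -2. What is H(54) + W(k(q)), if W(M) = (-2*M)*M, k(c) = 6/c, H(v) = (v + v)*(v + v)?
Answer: 11646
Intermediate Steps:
H(v) = 4*v**2 (H(v) = (2*v)*(2*v) = 4*v**2)
W(M) = -2*M**2
H(54) + W(k(q)) = 4*54**2 - 2*(6/(-2))**2 = 4*2916 - 2*(6*(-1/2))**2 = 11664 - 2*(-3)**2 = 11664 - 2*9 = 11664 - 18 = 11646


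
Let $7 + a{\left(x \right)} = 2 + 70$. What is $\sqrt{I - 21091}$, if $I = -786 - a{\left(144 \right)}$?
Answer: $3 i \sqrt{2438} \approx 148.13 i$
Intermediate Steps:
$a{\left(x \right)} = 65$ ($a{\left(x \right)} = -7 + \left(2 + 70\right) = -7 + 72 = 65$)
$I = -851$ ($I = -786 - 65 = -851$)
$\sqrt{I - 21091} = \sqrt{-851 - 21091} = \sqrt{-21942} = 3 i \sqrt{2438}$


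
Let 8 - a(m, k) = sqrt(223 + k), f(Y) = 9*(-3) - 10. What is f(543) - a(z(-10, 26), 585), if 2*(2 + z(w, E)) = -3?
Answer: -45 + 2*sqrt(202) ≈ -16.575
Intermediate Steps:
z(w, E) = -7/2 (z(w, E) = -2 + (1/2)*(-3) = -2 - 3/2 = -7/2)
f(Y) = -37 (f(Y) = -27 - 10 = -37)
a(m, k) = 8 - sqrt(223 + k)
f(543) - a(z(-10, 26), 585) = -37 - (8 - sqrt(223 + 585)) = -37 - (8 - sqrt(808)) = -37 - (8 - 2*sqrt(202)) = -37 + (-8 + 2*sqrt(202)) = -45 + 2*sqrt(202)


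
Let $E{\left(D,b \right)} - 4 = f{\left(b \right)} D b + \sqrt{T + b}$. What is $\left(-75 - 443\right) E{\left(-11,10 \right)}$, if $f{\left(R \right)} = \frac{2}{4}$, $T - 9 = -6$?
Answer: $26418 - 518 \sqrt{13} \approx 24550.0$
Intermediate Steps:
$T = 3$ ($T = 9 - 6 = 3$)
$f{\left(R \right)} = \frac{1}{2}$ ($f{\left(R \right)} = 2 \cdot \frac{1}{4} = \frac{1}{2}$)
$E{\left(D,b \right)} = 4 + \sqrt{3 + b} + \frac{D b}{2}$ ($E{\left(D,b \right)} = 4 + \left(\frac{D}{2} b + \sqrt{3 + b}\right) = 4 + \left(\frac{D b}{2} + \sqrt{3 + b}\right) = 4 + \left(\sqrt{3 + b} + \frac{D b}{2}\right) = 4 + \sqrt{3 + b} + \frac{D b}{2}$)
$\left(-75 - 443\right) E{\left(-11,10 \right)} = \left(-75 - 443\right) \left(4 + \sqrt{3 + 10} + \frac{1}{2} \left(-11\right) 10\right) = - 518 \left(4 + \sqrt{13} - 55\right) = - 518 \left(-51 + \sqrt{13}\right) = 26418 - 518 \sqrt{13}$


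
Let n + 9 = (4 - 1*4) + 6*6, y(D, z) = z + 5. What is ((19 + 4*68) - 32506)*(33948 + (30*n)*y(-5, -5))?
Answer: -1093634820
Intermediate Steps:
y(D, z) = 5 + z
n = 27 (n = -9 + ((4 - 1*4) + 6*6) = -9 + ((4 - 4) + 36) = -9 + (0 + 36) = -9 + 36 = 27)
((19 + 4*68) - 32506)*(33948 + (30*n)*y(-5, -5)) = ((19 + 4*68) - 32506)*(33948 + (30*27)*(5 - 5)) = ((19 + 272) - 32506)*(33948 + 810*0) = (291 - 32506)*(33948 + 0) = -32215*33948 = -1093634820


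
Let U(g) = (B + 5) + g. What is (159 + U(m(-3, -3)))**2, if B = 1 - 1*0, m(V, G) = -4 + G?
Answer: 24964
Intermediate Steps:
B = 1 (B = 1 + 0 = 1)
U(g) = 6 + g (U(g) = (1 + 5) + g = 6 + g)
(159 + U(m(-3, -3)))**2 = (159 + (6 + (-4 - 3)))**2 = (159 + (6 - 7))**2 = (159 - 1)**2 = 158**2 = 24964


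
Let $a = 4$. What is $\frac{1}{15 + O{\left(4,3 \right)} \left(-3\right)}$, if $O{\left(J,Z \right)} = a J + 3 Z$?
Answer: $- \frac{1}{60} \approx -0.016667$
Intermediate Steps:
$O{\left(J,Z \right)} = 3 Z + 4 J$ ($O{\left(J,Z \right)} = 4 J + 3 Z = 3 Z + 4 J$)
$\frac{1}{15 + O{\left(4,3 \right)} \left(-3\right)} = \frac{1}{15 + \left(3 \cdot 3 + 4 \cdot 4\right) \left(-3\right)} = \frac{1}{15 + \left(9 + 16\right) \left(-3\right)} = \frac{1}{15 + 25 \left(-3\right)} = \frac{1}{15 - 75} = \frac{1}{-60} = - \frac{1}{60}$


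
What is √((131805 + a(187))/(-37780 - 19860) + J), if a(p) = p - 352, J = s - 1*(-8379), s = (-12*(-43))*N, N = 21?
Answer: 2*√9973710021/1441 ≈ 138.61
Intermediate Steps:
s = 10836 (s = -12*(-43)*21 = 516*21 = 10836)
J = 19215 (J = 10836 - 1*(-8379) = 10836 + 8379 = 19215)
a(p) = -352 + p
√((131805 + a(187))/(-37780 - 19860) + J) = √((131805 + (-352 + 187))/(-37780 - 19860) + 19215) = √((131805 - 165)/(-57640) + 19215) = √(131640*(-1/57640) + 19215) = √(-3291/1441 + 19215) = √(27685524/1441) = 2*√9973710021/1441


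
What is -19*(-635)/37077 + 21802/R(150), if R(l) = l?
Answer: 45009028/308975 ≈ 145.67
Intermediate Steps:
-19*(-635)/37077 + 21802/R(150) = -19*(-635)/37077 + 21802/150 = 12065*(1/37077) + 21802*(1/150) = 12065/37077 + 10901/75 = 45009028/308975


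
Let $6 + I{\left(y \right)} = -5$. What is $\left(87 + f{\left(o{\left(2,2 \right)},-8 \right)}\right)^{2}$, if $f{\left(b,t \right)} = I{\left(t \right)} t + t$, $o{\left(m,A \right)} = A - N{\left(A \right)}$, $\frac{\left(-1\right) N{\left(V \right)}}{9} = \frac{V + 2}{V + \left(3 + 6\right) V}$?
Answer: $27889$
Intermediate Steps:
$N{\left(V \right)} = - \frac{9 \left(2 + V\right)}{10 V}$ ($N{\left(V \right)} = - 9 \frac{V + 2}{V + \left(3 + 6\right) V} = - 9 \frac{2 + V}{V + 9 V} = - 9 \frac{2 + V}{10 V} = - \frac{9 \left(2 + V\right)}{10 V}$)
$I{\left(y \right)} = -11$ ($I{\left(y \right)} = -6 - 5 = -11$)
$o{\left(m,A \right)} = A - \frac{9 \left(-2 - A\right)}{10 A}$
$f{\left(b,t \right)} = - 10 t$ ($f{\left(b,t \right)} = - 11 t + t = - 10 t$)
$\left(87 + f{\left(o{\left(2,2 \right)},-8 \right)}\right)^{2} = \left(87 - -80\right)^{2} = \left(87 + 80\right)^{2} = 167^{2} = 27889$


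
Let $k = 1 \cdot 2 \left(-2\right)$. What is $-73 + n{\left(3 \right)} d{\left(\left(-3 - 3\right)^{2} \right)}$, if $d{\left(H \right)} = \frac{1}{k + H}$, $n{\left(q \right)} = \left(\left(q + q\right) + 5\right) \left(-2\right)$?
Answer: $- \frac{1179}{16} \approx -73.688$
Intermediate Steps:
$k = -4$ ($k = 2 \left(-2\right) = -4$)
$n{\left(q \right)} = -10 - 4 q$ ($n{\left(q \right)} = \left(2 q + 5\right) \left(-2\right) = \left(5 + 2 q\right) \left(-2\right) = -10 - 4 q$)
$d{\left(H \right)} = \frac{1}{-4 + H}$
$-73 + n{\left(3 \right)} d{\left(\left(-3 - 3\right)^{2} \right)} = -73 + \frac{-10 - 12}{-4 + \left(-3 - 3\right)^{2}} = -73 + \frac{-10 - 12}{-4 + \left(-6\right)^{2}} = -73 - \frac{22}{-4 + 36} = -73 - \frac{22}{32} = -73 - \frac{11}{16} = - \frac{1179}{16}$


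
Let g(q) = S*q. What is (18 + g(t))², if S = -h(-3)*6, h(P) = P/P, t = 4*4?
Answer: 6084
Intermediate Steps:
t = 16
h(P) = 1
S = -6 (S = -1*1*6 = -1*6 = -6)
g(q) = -6*q
(18 + g(t))² = (18 - 6*16)² = (18 - 96)² = (-78)² = 6084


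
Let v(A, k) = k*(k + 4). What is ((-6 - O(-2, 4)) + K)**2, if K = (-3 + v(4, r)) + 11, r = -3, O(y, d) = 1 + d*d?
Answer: 324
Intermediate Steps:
O(y, d) = 1 + d**2
v(A, k) = k*(4 + k)
K = 5 (K = (-3 - 3*(4 - 3)) + 11 = (-3 - 3*1) + 11 = (-3 - 3) + 11 = -6 + 11 = 5)
((-6 - O(-2, 4)) + K)**2 = ((-6 - (1 + 4**2)) + 5)**2 = ((-6 - (1 + 16)) + 5)**2 = ((-6 - 1*17) + 5)**2 = ((-6 - 17) + 5)**2 = (-23 + 5)**2 = (-18)**2 = 324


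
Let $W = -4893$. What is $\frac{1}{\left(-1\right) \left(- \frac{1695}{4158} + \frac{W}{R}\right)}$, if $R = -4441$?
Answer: $- \frac{6155226}{4272533} \approx -1.4407$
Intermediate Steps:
$\frac{1}{\left(-1\right) \left(- \frac{1695}{4158} + \frac{W}{R}\right)} = \frac{1}{\left(-1\right) \left(- \frac{1695}{4158} - \frac{4893}{-4441}\right)} = \frac{1}{\left(-1\right) \left(\left(-1695\right) \frac{1}{4158} - - \frac{4893}{4441}\right)} = \frac{1}{\left(-1\right) \left(- \frac{565}{1386} + \frac{4893}{4441}\right)} = \frac{1}{\left(-1\right) \frac{4272533}{6155226}} = \frac{1}{- \frac{4272533}{6155226}} = - \frac{6155226}{4272533}$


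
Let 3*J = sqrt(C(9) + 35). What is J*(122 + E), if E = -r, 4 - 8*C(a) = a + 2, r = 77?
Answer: 15*sqrt(546)/4 ≈ 87.625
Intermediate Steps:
C(a) = 1/4 - a/8 (C(a) = 1/2 - (a + 2)/8 = 1/2 - (2 + a)/8 = 1/2 + (-1/4 - a/8) = 1/4 - a/8)
E = -77 (E = -1*77 = -77)
J = sqrt(546)/12 (J = sqrt((1/4 - 1/8*9) + 35)/3 = sqrt((1/4 - 9/8) + 35)/3 = sqrt(-7/8 + 35)/3 = sqrt(273/8)/3 = (sqrt(546)/4)/3 = sqrt(546)/12 ≈ 1.9472)
J*(122 + E) = (sqrt(546)/12)*(122 - 77) = (sqrt(546)/12)*45 = 15*sqrt(546)/4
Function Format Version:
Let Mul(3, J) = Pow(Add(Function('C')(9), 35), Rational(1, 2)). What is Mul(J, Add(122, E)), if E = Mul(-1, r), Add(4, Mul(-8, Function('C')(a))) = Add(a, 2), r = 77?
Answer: Mul(Rational(15, 4), Pow(546, Rational(1, 2))) ≈ 87.625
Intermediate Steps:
Function('C')(a) = Add(Rational(1, 4), Mul(Rational(-1, 8), a)) (Function('C')(a) = Add(Rational(1, 2), Mul(Rational(-1, 8), Add(a, 2))) = Add(Rational(1, 2), Mul(Rational(-1, 8), Add(2, a))) = Add(Rational(1, 2), Add(Rational(-1, 4), Mul(Rational(-1, 8), a))) = Add(Rational(1, 4), Mul(Rational(-1, 8), a)))
E = -77 (E = Mul(-1, 77) = -77)
J = Mul(Rational(1, 12), Pow(546, Rational(1, 2))) (J = Mul(Rational(1, 3), Pow(Add(Add(Rational(1, 4), Mul(Rational(-1, 8), 9)), 35), Rational(1, 2))) = Mul(Rational(1, 3), Pow(Add(Add(Rational(1, 4), Rational(-9, 8)), 35), Rational(1, 2))) = Mul(Rational(1, 3), Pow(Add(Rational(-7, 8), 35), Rational(1, 2))) = Mul(Rational(1, 3), Pow(Rational(273, 8), Rational(1, 2))) = Mul(Rational(1, 3), Mul(Rational(1, 4), Pow(546, Rational(1, 2)))) = Mul(Rational(1, 12), Pow(546, Rational(1, 2))) ≈ 1.9472)
Mul(J, Add(122, E)) = Mul(Mul(Rational(1, 12), Pow(546, Rational(1, 2))), Add(122, -77)) = Mul(Mul(Rational(1, 12), Pow(546, Rational(1, 2))), 45) = Mul(Rational(15, 4), Pow(546, Rational(1, 2)))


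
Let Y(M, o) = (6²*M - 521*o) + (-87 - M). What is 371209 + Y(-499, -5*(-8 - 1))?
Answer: 330212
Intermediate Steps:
Y(M, o) = -87 - 521*o + 35*M (Y(M, o) = (36*M - 521*o) + (-87 - M) = (-521*o + 36*M) + (-87 - M) = -87 - 521*o + 35*M)
371209 + Y(-499, -5*(-8 - 1)) = 371209 + (-87 - (-2605)*(-8 - 1) + 35*(-499)) = 371209 + (-87 - (-2605)*(-9) - 17465) = 371209 + (-87 - 521*45 - 17465) = 371209 + (-87 - 23445 - 17465) = 371209 - 40997 = 330212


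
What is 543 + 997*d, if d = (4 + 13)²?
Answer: 288676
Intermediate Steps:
d = 289 (d = 17² = 289)
543 + 997*d = 543 + 997*289 = 543 + 288133 = 288676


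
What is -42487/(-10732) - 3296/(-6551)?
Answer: 313705009/70305332 ≈ 4.4620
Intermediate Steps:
-42487/(-10732) - 3296/(-6551) = -42487*(-1/10732) - 3296*(-1/6551) = 42487/10732 + 3296/6551 = 313705009/70305332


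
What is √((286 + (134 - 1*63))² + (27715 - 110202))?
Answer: √44962 ≈ 212.04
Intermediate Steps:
√((286 + (134 - 1*63))² + (27715 - 110202)) = √((286 + (134 - 63))² - 82487) = √((286 + 71)² - 82487) = √(357² - 82487) = √(127449 - 82487) = √44962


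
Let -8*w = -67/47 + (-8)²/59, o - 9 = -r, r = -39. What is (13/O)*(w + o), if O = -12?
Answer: -4618367/88736 ≈ -52.046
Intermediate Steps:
o = 48 (o = 9 - 1*(-39) = 9 + 39 = 48)
w = 945/22184 (w = -(-67/47 + (-8)²/59)/8 = -(-67*1/47 + 64*(1/59))/8 = -(-67/47 + 64/59)/8 = -⅛*(-945/2773) = 945/22184 ≈ 0.042598)
(13/O)*(w + o) = (13/(-12))*(945/22184 + 48) = (13*(-1/12))*(1065777/22184) = -13/12*1065777/22184 = -4618367/88736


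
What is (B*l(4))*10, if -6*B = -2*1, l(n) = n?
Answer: 40/3 ≈ 13.333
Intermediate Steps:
B = ⅓ (B = -(-1)/3 = -⅙*(-2) = ⅓ ≈ 0.33333)
(B*l(4))*10 = ((⅓)*4)*10 = (4/3)*10 = 40/3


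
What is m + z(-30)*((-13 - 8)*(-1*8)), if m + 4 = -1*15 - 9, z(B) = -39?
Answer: -6580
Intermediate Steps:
m = -28 (m = -4 + (-1*15 - 9) = -4 + (-15 - 9) = -4 - 24 = -28)
m + z(-30)*((-13 - 8)*(-1*8)) = -28 - 39*(-13 - 8)*(-1*8) = -28 - (-819)*(-8) = -28 - 39*168 = -28 - 6552 = -6580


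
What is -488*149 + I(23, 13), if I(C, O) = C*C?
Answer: -72183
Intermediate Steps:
I(C, O) = C**2
-488*149 + I(23, 13) = -488*149 + 23**2 = -72712 + 529 = -72183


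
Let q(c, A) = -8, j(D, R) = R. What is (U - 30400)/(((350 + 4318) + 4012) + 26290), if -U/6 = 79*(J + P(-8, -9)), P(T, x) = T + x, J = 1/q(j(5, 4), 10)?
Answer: -89131/139880 ≈ -0.63720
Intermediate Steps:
J = -1/8 (J = 1/(-8) = -1/8 ≈ -0.12500)
U = 32469/4 (U = -474*(-1/8 + (-8 - 9)) = -474*(-1/8 - 17) = -474*(-137)/8 = -6*(-10823/8) = 32469/4 ≈ 8117.3)
(U - 30400)/(((350 + 4318) + 4012) + 26290) = (32469/4 - 30400)/(((350 + 4318) + 4012) + 26290) = -89131/(4*((4668 + 4012) + 26290)) = -89131/(4*(8680 + 26290)) = -89131/4/34970 = -89131/4*1/34970 = -89131/139880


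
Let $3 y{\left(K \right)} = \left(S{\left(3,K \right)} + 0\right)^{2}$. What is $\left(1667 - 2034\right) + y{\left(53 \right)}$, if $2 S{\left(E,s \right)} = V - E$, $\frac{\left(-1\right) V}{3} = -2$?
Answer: $- \frac{1465}{4} \approx -366.25$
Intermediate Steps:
$V = 6$ ($V = \left(-3\right) \left(-2\right) = 6$)
$S{\left(E,s \right)} = 3 - \frac{E}{2}$ ($S{\left(E,s \right)} = \frac{6 - E}{2} = 3 - \frac{E}{2}$)
$y{\left(K \right)} = \frac{3}{4}$ ($y{\left(K \right)} = \frac{\left(\left(3 - \frac{3}{2}\right) + 0\right)^{2}}{3} = \frac{\left(\frac{3}{2} + 0\right)^{2}}{3} = \frac{\left(\frac{3}{2}\right)^{2}}{3} = \frac{1}{3} \cdot \frac{9}{4} = \frac{3}{4}$)
$\left(1667 - 2034\right) + y{\left(53 \right)} = \left(1667 - 2034\right) + \frac{3}{4} = -367 + \frac{3}{4} = - \frac{1465}{4}$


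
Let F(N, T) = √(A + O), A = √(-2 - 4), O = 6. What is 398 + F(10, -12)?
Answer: 398 + √(6 + I*√6) ≈ 400.5 + 0.49028*I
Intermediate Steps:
A = I*√6 (A = √(-6) = I*√6 ≈ 2.4495*I)
F(N, T) = √(6 + I*√6) (F(N, T) = √(I*√6 + 6) = √(6 + I*√6))
398 + F(10, -12) = 398 + √(6 + I*√6)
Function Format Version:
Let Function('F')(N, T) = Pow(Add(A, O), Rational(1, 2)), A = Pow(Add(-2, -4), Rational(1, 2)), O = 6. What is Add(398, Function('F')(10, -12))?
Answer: Add(398, Pow(Add(6, Mul(I, Pow(6, Rational(1, 2)))), Rational(1, 2))) ≈ Add(400.50, Mul(0.49028, I))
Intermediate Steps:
A = Mul(I, Pow(6, Rational(1, 2))) (A = Pow(-6, Rational(1, 2)) = Mul(I, Pow(6, Rational(1, 2))) ≈ Mul(2.4495, I))
Function('F')(N, T) = Pow(Add(6, Mul(I, Pow(6, Rational(1, 2)))), Rational(1, 2)) (Function('F')(N, T) = Pow(Add(Mul(I, Pow(6, Rational(1, 2))), 6), Rational(1, 2)) = Pow(Add(6, Mul(I, Pow(6, Rational(1, 2)))), Rational(1, 2)))
Add(398, Function('F')(10, -12)) = Add(398, Pow(Add(6, Mul(I, Pow(6, Rational(1, 2)))), Rational(1, 2)))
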